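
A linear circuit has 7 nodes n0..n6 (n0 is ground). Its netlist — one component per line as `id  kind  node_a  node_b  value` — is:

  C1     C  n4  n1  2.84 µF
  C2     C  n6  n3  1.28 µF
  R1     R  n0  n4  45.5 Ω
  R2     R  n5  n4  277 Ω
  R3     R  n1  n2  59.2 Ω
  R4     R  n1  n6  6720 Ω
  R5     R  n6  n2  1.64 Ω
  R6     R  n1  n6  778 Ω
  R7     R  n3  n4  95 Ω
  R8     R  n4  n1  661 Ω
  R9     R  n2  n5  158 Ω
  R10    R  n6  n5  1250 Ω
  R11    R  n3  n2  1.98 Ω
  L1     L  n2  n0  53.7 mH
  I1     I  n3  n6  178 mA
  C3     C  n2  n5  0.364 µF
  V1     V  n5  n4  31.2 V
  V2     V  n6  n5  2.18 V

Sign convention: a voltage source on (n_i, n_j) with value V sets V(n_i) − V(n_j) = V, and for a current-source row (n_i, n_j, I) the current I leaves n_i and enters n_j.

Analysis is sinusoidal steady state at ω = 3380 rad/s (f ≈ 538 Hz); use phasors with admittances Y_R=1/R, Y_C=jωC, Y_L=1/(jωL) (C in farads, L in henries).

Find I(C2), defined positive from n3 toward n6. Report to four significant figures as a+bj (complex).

7.566e-05-0.009248j A

Element admittances at ω=3380 rad/s:
  Y(C1) = 0.000+0.009599j S between n4,n1
  Y(C2) = 0.000+0.004326j S between n6,n3
  Y(R1) = 0.02198+0.000j S between n0,n4
  Y(R2) = 0.003610+0.000j S between n5,n4
  Y(R3) = 0.01689+0.000j S between n1,n2
  Y(R4) = 0.0001488+0.000j S between n1,n6
  Y(R5) = 0.6098+0.000j S between n6,n2
  Y(R6) = 0.001285+0.000j S between n1,n6
  Y(R7) = 0.01053+0.000j S between n3,n4
  Y(R8) = 0.001513+0.000j S between n4,n1
  Y(R9) = 0.006329+0.000j S between n2,n5
  Y(R10) = 0.0008000+0.000j S between n6,n5
  Y(R11) = 0.5051+0.000j S between n3,n2
  Y(L1) = 0.000-0.005509j S between n2,n0
  I1: injects 0.178 A into n6 (from n3)
  Y(C3) = 0.000+0.001230j S between n2,n5
  V1: constraint V(n5)−V(n4) = 31.2
  V2: constraint V(n6)−V(n5) = 2.18
Assemble and solve the 8×8 MNA system:
  V(n1)=22.29-4.128j  V(n2)=30.35+7.572j  V(n3)=29.34+7.590j  V(n4)=-1.898+7.608j  V(n5)=29.30+7.608j  V(n6)=31.48+7.608j
  i(V1)=-0.6325-0.04707j  i(V2)=-0.5282-0.04813j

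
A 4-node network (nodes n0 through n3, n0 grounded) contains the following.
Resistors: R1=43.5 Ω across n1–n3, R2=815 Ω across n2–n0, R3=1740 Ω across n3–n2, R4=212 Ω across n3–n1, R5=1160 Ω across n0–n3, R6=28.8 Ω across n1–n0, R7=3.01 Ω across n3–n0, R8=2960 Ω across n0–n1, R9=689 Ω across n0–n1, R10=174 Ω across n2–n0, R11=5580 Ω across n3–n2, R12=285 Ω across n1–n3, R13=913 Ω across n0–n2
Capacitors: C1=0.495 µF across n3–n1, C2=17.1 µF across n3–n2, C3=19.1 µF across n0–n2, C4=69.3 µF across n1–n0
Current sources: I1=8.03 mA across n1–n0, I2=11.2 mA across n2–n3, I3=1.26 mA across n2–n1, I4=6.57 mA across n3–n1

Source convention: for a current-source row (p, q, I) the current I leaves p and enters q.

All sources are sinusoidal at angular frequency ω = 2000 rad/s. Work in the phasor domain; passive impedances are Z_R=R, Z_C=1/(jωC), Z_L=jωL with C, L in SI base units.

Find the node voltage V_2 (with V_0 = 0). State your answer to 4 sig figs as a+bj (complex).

-0.02220+0.1688j V

MNA unknowns: 3 node voltages V₁..V_3
R1: Y=0.02299+0.000j on G[1,3]
R2: Y=0.001227+0.000j on G[2,0]
C1: Y=0.000+0.0009900j on G[3,1]
R3: Y=0.0005747+0.000j on G[3,2]
R4: Y=0.004717+0.000j on G[3,1]
C2: Y=0.000+0.03420j on G[3,2]
I1: z[1]−=0.00803, z[0]+=0.00803
R5: Y=0.0008621+0.000j on G[0,3]
C3: Y=0.000+0.03820j on G[0,2]
R6: Y=0.03472+0.000j on G[1,0]
R7: Y=0.3322+0.000j on G[3,0]
R8: Y=0.0003378+0.000j on G[0,1]
R9: Y=0.001451+0.000j on G[0,1]
R10: Y=0.005747+0.000j on G[2,0]
I2: z[2]−=0.0112, z[3]+=0.0112
I3: z[2]−=0.00126, z[1]+=0.00126
R11: Y=0.0001792+0.000j on G[3,2]
R12: Y=0.003509+0.000j on G[1,3]
R13: Y=0.001095+0.000j on G[0,2]
C4: Y=0.000+0.1386j on G[1,0]
I4: z[3]−=0.00657, z[1]+=0.00657
solve → V1=-0.001106+0.001648j, V2=-0.02220+0.1688j, V3=-0.003401-0.001265j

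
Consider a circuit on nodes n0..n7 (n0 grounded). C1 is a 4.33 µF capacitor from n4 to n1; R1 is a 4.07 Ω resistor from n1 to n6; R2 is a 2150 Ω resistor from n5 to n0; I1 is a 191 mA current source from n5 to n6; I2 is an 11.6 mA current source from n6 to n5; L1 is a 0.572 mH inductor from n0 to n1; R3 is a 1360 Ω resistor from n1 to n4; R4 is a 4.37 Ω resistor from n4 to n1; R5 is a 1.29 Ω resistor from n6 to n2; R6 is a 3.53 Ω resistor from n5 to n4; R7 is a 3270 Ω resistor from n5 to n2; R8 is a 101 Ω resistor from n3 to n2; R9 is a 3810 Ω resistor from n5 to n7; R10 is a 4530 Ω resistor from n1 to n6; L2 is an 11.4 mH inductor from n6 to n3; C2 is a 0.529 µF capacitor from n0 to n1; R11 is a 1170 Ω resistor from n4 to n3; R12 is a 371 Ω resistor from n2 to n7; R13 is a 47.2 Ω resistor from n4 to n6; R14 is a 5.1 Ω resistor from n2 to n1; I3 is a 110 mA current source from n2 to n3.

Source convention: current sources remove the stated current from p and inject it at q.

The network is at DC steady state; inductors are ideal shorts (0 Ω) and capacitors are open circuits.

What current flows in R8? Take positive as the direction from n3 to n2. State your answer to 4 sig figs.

Element admittances at DC:
  Y(C1) = 0.000 S between n4,n1
  Y(R1) = 0.2457 S between n1,n6
  Y(R2) = 0.0004651 S between n5,n0
  I1: injects 0.191 A into n6 (from n5)
  I2: injects 0.0116 A into n5 (from n6)
  L1: short n0↔n1 (DC inductor)
  Y(R3) = 0.0007353 S between n1,n4
  Y(R4) = 0.2288 S between n4,n1
  Y(R5) = 0.7752 S between n6,n2
  Y(R6) = 0.2833 S between n5,n4
  Y(R7) = 0.0003058 S between n5,n2
  Y(R8) = 0.009901 S between n3,n2
  Y(R9) = 0.0002625 S between n5,n7
  Y(R10) = 0.0002208 S between n1,n6
  L2: short n6↔n3 (DC inductor)
  Y(C2) = 0.000 S between n0,n1
  Y(R11) = 0.0008547 S between n4,n3
  Y(R12) = 0.002695 S between n2,n7
  Y(R13) = 0.02119 S between n4,n6
  Y(R14) = 0.1961 S between n2,n1
  I3: injects 0.11 A into n3 (from n2)
Assemble and solve the 9×9 MNA system:
  V(n1)=0.000  V(n2)=0.2373  V(n3)=0.4377  V(n4)=-0.6689  V(n5)=-1.297  V(n6)=0.4377  V(n7)=0.1011
  i(L1)=-0.0006033  i(L2)=-0.1071

0.001985 A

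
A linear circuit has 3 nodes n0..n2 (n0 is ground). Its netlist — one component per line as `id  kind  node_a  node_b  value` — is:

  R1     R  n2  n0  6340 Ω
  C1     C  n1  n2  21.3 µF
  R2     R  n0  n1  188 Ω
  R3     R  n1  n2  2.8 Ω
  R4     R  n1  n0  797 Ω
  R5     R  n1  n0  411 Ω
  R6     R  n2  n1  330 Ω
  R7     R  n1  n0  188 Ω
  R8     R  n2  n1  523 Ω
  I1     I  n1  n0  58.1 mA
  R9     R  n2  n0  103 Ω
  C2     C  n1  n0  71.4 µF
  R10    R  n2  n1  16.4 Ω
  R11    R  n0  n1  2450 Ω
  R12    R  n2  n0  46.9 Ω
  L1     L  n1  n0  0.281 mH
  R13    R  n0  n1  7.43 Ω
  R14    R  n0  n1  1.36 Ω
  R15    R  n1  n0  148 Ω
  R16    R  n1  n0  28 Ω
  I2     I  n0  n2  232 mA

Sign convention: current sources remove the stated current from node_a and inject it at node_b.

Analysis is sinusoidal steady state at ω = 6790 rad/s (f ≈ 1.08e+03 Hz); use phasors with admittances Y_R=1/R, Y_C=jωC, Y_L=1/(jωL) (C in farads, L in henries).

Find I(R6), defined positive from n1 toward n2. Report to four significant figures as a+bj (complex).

-0.001373+0.0004396j A

MNA unknowns: 2 node voltages V₁..V_2
R1: Y=0.0001577+0.000j on G[2,0]
C1: Y=0.000+0.1446j on G[1,2]
R2: Y=0.005319+0.000j on G[0,1]
R3: Y=0.3571+0.000j on G[1,2]
R4: Y=0.001255+0.000j on G[1,0]
R5: Y=0.002433+0.000j on G[1,0]
R6: Y=0.003030+0.000j on G[2,1]
R7: Y=0.005319+0.000j on G[1,0]
R8: Y=0.001912+0.000j on G[2,1]
I1: z[1]−=0.0581, z[0]+=0.0581
R9: Y=0.009709+0.000j on G[2,0]
C2: Y=0.000+0.4848j on G[1,0]
R10: Y=0.06098+0.000j on G[2,1]
R11: Y=0.0004082+0.000j on G[0,1]
R12: Y=0.02132+0.000j on G[2,0]
L1: Y=0.000-0.5241j on G[1,0]
R13: Y=0.1346+0.000j on G[0,1]
R14: Y=0.7353+0.000j on G[0,1]
R15: Y=0.006757+0.000j on G[1,0]
R16: Y=0.03571+0.000j on G[1,0]
I2: z[0]−=0.232, z[2]+=0.232
solve → V1=0.1663+0.01154j, V2=0.6194-0.1335j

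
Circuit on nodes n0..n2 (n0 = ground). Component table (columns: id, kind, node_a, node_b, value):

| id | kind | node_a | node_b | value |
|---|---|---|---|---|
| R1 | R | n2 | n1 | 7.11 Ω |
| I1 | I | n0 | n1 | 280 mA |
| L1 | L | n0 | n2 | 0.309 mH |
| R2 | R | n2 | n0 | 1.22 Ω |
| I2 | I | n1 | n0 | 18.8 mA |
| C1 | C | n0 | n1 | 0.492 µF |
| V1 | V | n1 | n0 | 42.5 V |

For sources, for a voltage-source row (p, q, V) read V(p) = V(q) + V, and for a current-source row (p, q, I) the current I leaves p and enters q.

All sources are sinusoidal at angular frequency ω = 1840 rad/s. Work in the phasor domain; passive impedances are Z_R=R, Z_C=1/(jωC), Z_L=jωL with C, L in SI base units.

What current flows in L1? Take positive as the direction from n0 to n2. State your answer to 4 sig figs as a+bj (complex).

-4.605+2.514j A

MNA unknowns: 2 node voltages V₁..V_2 plus 1 source current (V1)
R1: Y=0.1406+0.000j on G[2,1]
I1: z[0]−=0.28, z[1]+=0.28
L1: Y=0.000-1.759j on G[0,2]
R2: Y=0.8197+0.000j on G[2,0]
I2: z[1]−=0.0188, z[0]+=0.0188
C1: Y=0.000+0.0009053j on G[0,1]
V1: row V1−V0=42.5, i_V1 at 1,0
solve → V1=42.50+0.000j, V2=1.429+2.618j
aux → i_V1=-5.515+0.3298j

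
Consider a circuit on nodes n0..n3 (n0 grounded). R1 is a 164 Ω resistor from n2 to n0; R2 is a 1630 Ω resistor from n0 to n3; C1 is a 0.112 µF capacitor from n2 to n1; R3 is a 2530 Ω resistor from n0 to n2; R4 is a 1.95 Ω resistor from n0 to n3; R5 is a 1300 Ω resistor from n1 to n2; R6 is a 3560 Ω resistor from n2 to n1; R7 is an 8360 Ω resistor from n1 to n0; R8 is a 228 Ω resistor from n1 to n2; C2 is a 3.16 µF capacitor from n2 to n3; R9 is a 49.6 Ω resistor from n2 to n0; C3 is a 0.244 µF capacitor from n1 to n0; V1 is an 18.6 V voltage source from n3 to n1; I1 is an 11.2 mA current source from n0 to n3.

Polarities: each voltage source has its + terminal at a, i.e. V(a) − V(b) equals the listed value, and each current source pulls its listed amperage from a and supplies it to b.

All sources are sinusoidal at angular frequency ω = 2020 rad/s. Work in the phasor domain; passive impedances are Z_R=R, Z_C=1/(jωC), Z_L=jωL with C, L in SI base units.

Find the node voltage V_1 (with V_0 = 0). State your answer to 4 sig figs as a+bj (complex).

-18.42-0.009559j V

MNA unknowns: 3 node voltages V₁..V_3 plus 1 source current (V1)
R1: Y=0.006098+0.000j on G[2,0]
R2: Y=0.0006135+0.000j on G[0,3]
C1: Y=0.000+0.0002262j on G[2,1]
R3: Y=0.0003953+0.000j on G[0,2]
R4: Y=0.5128+0.000j on G[0,3]
R5: Y=0.0007692+0.000j on G[1,2]
R6: Y=0.0002809+0.000j on G[2,1]
R7: Y=0.0001196+0.000j on G[1,0]
R8: Y=0.004386+0.000j on G[1,2]
C2: Y=0.000+0.006383j on G[2,3]
R9: Y=0.02016+0.000j on G[2,0]
C3: Y=0.000+0.0004929j on G[1,0]
V1: row V3−V1=18.6, i_V1 at 3,1
I1: z[0]−=0.0112, z[3]+=0.0112
solve → V1=-18.42-0.009559j, V2=-3.010+0.5247j, V3=0.1824-0.009559j
aux → i_V1=-0.08584-0.01547j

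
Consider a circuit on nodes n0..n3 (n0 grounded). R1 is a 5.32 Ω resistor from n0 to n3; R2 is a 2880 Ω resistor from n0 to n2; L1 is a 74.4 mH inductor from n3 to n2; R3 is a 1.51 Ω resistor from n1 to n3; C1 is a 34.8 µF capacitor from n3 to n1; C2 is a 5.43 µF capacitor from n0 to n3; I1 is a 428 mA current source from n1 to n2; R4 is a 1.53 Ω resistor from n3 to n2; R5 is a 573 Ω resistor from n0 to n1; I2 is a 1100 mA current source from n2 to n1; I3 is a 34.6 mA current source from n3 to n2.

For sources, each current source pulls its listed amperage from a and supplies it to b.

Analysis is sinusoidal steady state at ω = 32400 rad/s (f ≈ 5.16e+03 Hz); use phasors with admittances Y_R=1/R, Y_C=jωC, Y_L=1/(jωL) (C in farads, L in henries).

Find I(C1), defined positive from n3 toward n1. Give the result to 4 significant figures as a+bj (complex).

MNA unknowns: 3 node voltages V₁..V_3
R1: Y=0.1880+0.000j on G[0,3]
R2: Y=0.0003472+0.000j on G[0,2]
L1: Y=0.000-0.0004148j on G[3,2]
R3: Y=0.6623+0.000j on G[1,3]
C1: Y=0.000+1.128j on G[3,1]
C2: Y=0.000+0.1759j on G[0,3]
I1: z[1]−=0.428, z[2]+=0.428
R4: Y=0.6536+0.000j on G[3,2]
R5: Y=0.001745+0.000j on G[0,1]
I2: z[2]−=1.1, z[1]+=1.1
I3: z[3]−=0.0346, z[2]+=0.0346
solve → V1=0.2623-0.4400j, V2=-0.9730+0.001875j, V3=0.001697+0.002494j

-0.4990-0.2938j A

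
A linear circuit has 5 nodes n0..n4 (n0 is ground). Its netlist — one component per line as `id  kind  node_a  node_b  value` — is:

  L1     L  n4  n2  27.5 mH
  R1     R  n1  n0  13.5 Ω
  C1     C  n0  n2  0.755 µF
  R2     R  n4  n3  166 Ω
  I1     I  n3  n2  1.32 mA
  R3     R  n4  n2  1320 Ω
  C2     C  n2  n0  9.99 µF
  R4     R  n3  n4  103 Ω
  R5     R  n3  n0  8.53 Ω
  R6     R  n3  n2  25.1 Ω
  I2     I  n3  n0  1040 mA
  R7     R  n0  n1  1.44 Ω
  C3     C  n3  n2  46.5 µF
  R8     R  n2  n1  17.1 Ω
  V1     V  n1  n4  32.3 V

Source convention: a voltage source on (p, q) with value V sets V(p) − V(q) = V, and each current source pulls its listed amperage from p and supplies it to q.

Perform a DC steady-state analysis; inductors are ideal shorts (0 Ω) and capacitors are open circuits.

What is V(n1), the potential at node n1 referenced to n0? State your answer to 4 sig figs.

1.097 V

MNA unknowns: 4 node voltages V₁..V_4 plus 2 source currents (L1, V1)
L1: row V4−V2=0, i_L1 at 4,2
R1: Y=0.07407 on G[1,0]
C1: Y=0.000 on G[0,2]
R2: Y=0.006024 on G[4,3]
I1: z[3]−=0.00132, z[2]+=0.00132
R3: Y=0.0007576 on G[4,2]
C2: Y=0.000 on G[2,0]
R4: Y=0.009709 on G[3,4]
R5: Y=0.1172 on G[3,0]
R6: Y=0.03984 on G[3,2]
I2: z[3]−=1.04, z[0]+=1.04
R7: Y=0.6944 on G[0,1]
C3: Y=0.000 on G[3,2]
R8: Y=0.05848 on G[2,1]
V1: row V1−V4=32.3, i_V1 at 1,4
solve → V1=1.097, V2=-31.20, V3=-16.06, V4=-31.20
aux → i_L1=-2.493, i_V1=-2.732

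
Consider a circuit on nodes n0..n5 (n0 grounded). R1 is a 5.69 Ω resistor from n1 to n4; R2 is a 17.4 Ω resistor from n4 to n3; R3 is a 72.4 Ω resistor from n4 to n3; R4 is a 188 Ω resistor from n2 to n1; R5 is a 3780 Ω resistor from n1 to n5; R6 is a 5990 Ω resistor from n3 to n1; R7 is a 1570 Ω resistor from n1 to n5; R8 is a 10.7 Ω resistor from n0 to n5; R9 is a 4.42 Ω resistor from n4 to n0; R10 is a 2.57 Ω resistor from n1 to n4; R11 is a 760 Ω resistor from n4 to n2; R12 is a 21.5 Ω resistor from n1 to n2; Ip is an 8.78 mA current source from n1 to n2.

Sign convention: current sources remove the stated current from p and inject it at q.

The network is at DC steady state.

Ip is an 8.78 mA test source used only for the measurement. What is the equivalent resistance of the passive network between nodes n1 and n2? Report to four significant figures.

R_eq = 18.82 Ω

Apply KCL at each of the 5 non-ground nodes and solve the resulting linear system.
Node n1: branches {R1, R4, R5, R6, R7, R10, R12, Ip} → V_1 = -0.0003817
Node n2: branches {R4, R11, R12, Ip} → V_2 = 0.1648
Node n3: branches {R2, R3, R6} → V_3 = 6.111e-07
Node n4: branches {R1, R2, R3, R9, R10, R11} → V_4 = 1.507e-06
Node n5: branches {R5, R7, R8} → V_5 = -3.647e-06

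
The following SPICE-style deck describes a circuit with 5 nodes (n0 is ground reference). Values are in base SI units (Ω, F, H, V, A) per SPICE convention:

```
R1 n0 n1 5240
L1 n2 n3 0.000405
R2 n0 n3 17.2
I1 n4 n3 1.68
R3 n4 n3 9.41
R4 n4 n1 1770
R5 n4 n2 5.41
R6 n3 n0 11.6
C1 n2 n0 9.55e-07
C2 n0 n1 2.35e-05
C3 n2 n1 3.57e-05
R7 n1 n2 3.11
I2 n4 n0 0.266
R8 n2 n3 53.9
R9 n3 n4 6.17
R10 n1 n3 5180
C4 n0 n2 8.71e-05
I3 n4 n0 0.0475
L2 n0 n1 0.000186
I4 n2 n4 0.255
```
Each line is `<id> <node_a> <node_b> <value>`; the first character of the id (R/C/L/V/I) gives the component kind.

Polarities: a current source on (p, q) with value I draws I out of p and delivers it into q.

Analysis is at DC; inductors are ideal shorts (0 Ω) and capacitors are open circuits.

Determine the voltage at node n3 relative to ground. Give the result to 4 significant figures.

-0.6672 V

Apply KCL at each of the 4 non-ground nodes and solve the resulting linear system.
Node n1: branches {R1, R4, C2, C3, R7, R10, L2} → V_1 = 0.000
Node n2: branches {L1, R5, C1, C3, R7, R8, C4, I4} → V_2 = -0.6672
Node n3: branches {L1, R2, I1, R3, R6, R8, R9, R10} → V_3 = -0.6672
Node n4: branches {I1, R3, R4, R5, I2, R9, I3, I4} → V_4 = -4.498
Source currents: i(L1)=-0.7485, i(L2)=0.2172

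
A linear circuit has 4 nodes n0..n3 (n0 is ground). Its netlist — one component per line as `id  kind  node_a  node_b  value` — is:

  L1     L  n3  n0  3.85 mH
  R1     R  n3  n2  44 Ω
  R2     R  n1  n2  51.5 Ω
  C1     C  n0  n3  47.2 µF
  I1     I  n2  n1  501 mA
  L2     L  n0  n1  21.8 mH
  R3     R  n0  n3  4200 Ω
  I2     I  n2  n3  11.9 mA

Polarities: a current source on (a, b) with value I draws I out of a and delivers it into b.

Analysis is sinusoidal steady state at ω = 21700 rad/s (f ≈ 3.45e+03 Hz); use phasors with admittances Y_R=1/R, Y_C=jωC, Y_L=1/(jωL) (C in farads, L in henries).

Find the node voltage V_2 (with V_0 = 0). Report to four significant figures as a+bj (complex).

MNA unknowns: 3 node voltages V₁..V_3
L1: Y=0.000-0.01197j on G[3,0]
R1: Y=0.02273+0.000j on G[3,2]
R2: Y=0.01942+0.000j on G[1,2]
C1: Y=0.000+1.024j on G[0,3]
I1: z[2]−=0.501, z[1]+=0.501
L2: Y=0.000-0.002114j on G[0,1]
R3: Y=0.0002381+0.000j on G[0,3]
I2: z[2]−=0.0119, z[3]+=0.0119
solve → V1=24.33+4.923j, V2=-0.9307+2.274j, V3=0.05082+0.01029j

-0.9307+2.274j V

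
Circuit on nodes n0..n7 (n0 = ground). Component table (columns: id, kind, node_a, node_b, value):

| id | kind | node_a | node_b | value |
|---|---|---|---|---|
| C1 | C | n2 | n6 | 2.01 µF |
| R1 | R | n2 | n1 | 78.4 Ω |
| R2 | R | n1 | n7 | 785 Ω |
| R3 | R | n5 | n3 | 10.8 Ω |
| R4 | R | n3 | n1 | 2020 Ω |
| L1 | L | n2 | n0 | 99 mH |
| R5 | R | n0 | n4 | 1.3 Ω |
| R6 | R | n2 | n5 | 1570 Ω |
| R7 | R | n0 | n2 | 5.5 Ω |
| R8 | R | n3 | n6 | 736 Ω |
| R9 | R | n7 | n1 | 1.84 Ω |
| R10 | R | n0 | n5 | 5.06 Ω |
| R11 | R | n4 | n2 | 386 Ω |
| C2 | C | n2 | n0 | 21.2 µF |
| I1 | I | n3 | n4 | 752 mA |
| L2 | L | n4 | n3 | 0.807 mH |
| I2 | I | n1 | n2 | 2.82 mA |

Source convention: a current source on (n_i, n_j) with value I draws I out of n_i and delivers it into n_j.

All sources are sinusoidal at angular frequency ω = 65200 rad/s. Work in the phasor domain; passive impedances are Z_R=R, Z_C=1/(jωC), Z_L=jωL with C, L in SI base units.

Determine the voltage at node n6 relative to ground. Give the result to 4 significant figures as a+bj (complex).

-0.04208+0.1216j V

MNA unknowns: 7 node voltages V₁..V_7
C1: Y=0.000+0.1311j on G[2,6]
R1: Y=0.01276+0.000j on G[2,1]
R2: Y=0.001274+0.000j on G[1,7]
R3: Y=0.09259+0.000j on G[5,3]
R4: Y=0.0004950+0.000j on G[3,1]
L1: Y=0.000-0.0001549j on G[2,0]
R5: Y=0.7692+0.000j on G[0,4]
R6: Y=0.0006369+0.000j on G[2,5]
R7: Y=0.1818+0.000j on G[0,2]
R8: Y=0.001359+0.000j on G[3,6]
R9: Y=0.5435+0.000j on G[7,1]
R10: Y=0.1976+0.000j on G[0,5]
R11: Y=0.002591+0.000j on G[4,2]
C2: Y=0.000+1.382j on G[2,0]
I1: z[3]−=0.752, z[4]+=0.752
L2: Y=0.000-0.01901j on G[4,3]
I2: z[1]−=0.00282, z[2]+=0.00282
solve → V1=-0.6120-0.1122j, V2=-0.006243+0.01290j, V3=-10.52-3.335j, V4=0.8853+0.2809j, V5=-3.350-1.062j, V6=-0.04208+0.1216j, V7=-0.6120-0.1122j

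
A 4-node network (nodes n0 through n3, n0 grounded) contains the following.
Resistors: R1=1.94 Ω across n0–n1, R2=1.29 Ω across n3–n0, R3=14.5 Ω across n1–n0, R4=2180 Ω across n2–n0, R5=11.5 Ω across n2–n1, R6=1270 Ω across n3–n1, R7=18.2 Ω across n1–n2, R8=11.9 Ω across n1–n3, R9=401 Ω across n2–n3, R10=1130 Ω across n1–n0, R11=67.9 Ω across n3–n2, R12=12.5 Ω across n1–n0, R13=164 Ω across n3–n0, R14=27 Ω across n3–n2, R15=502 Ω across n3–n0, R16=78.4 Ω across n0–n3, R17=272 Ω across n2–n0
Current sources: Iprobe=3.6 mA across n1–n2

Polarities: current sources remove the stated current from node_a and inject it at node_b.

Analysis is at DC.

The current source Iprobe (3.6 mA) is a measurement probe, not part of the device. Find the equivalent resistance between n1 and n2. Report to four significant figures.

R_eq = 5.156 Ω

MNA unknowns: 3 node voltages V₁..V_3
R1: Y=0.5155 on G[0,1]
R2: Y=0.7752 on G[3,0]
R3: Y=0.06897 on G[1,0]
R4: Y=0.0004587 on G[2,0]
R5: Y=0.08696 on G[2,1]
R6: Y=0.0007874 on G[3,1]
R7: Y=0.05495 on G[1,2]
R8: Y=0.08403 on G[1,3]
R9: Y=0.002494 on G[2,3]
R10: Y=0.0008850 on G[1,0]
R11: Y=0.01473 on G[3,2]
R12: Y=0.08000 on G[1,0]
R13: Y=0.006098 on G[3,0]
R14: Y=0.03704 on G[3,2]
R15: Y=0.001992 on G[3,0]
R16: Y=0.01276 on G[0,3]
R17: Y=0.003676 on G[2,0]
Iprobe: z[1]−=0.0036, z[2]+=0.0036
solve → V1=-0.001186, V2=0.01738, V3=0.0009007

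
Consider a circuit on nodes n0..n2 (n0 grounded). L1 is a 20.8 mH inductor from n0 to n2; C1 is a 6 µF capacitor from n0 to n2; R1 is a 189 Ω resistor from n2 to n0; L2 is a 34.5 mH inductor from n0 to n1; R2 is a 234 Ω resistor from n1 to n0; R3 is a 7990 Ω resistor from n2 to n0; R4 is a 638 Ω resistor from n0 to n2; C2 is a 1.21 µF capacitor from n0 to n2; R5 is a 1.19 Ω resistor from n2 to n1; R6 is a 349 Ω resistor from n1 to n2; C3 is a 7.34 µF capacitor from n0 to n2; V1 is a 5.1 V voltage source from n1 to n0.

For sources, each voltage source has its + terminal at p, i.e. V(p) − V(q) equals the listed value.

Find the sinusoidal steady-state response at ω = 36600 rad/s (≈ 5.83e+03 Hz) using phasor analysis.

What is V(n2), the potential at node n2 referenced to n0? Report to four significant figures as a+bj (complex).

3.638-2.273j V

Apply KCL at each of the 2 non-ground nodes and solve the resulting linear system.
Node n1: branches {L2, R2, R5, R6, V1} → V_1 = 5.100+0.000j
Node n2: branches {L1, C1, R1, R3, R4, C2, R5, R6, C3} → V_2 = 3.638-2.273j
Source currents: i(V1)=-1.255-1.913j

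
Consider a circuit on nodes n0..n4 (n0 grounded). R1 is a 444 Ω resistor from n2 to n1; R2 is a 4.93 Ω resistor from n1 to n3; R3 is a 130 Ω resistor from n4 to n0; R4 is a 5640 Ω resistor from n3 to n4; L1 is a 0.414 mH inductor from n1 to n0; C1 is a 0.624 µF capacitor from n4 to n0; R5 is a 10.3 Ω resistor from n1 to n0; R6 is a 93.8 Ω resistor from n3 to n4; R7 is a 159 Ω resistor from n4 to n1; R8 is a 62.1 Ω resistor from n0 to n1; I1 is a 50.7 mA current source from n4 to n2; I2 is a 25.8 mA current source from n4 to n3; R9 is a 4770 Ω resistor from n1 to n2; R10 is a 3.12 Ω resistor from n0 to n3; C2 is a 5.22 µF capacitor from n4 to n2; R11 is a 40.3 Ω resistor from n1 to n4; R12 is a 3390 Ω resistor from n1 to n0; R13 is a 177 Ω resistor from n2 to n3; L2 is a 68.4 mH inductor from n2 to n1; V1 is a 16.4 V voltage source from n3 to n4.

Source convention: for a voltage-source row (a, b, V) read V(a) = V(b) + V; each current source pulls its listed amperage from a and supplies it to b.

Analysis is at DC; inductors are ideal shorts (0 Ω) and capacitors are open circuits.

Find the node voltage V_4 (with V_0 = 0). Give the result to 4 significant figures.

-15.37 V

Apply KCL at each of the 4 non-ground nodes and solve the resulting linear system.
Node n1: branches {R1, R2, L1, R5, R7, R8, R9, R11, R12, L2} → V_1 = 0.000
Node n2: branches {R1, I1, R9, C2, R13, L2} → V_2 = 0.000
Node n3: branches {R2, R4, R6, I2, R10, R13, V1} → V_3 = 1.031
Node n4: branches {R3, R4, C1, R6, R7, I1, I2, C2, R11, V1} → V_4 = -15.37
Source currents: i(L1)=-0.2123, i(L2)=0.05653, i(V1)=-0.6975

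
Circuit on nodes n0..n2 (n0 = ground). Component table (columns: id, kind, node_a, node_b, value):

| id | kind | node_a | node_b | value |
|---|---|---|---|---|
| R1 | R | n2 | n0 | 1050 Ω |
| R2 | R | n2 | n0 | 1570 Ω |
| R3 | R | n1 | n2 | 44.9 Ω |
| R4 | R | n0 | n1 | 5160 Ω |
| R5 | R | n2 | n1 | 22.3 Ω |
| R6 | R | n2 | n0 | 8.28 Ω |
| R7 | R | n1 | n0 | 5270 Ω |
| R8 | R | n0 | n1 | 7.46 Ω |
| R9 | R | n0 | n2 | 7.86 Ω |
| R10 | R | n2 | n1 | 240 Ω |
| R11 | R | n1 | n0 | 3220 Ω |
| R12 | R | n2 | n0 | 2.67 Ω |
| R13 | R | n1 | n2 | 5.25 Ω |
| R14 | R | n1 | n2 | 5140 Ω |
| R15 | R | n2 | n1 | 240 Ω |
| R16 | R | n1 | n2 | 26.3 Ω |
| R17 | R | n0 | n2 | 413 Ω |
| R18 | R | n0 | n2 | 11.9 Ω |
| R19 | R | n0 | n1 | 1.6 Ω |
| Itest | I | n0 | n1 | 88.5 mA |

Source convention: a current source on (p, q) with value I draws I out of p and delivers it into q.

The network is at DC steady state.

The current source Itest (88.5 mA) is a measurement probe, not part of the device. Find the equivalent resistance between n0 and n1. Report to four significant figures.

R_eq = 1.028 Ω

MNA unknowns: 2 node voltages V₁..V_2
R1: Y=0.0009524 on G[2,0]
R2: Y=0.0006369 on G[2,0]
R3: Y=0.02227 on G[1,2]
R4: Y=0.0001938 on G[0,1]
R5: Y=0.04484 on G[2,1]
R6: Y=0.1208 on G[2,0]
R7: Y=0.0001898 on G[1,0]
R8: Y=0.1340 on G[0,1]
R9: Y=0.1272 on G[0,2]
R10: Y=0.004167 on G[2,1]
R11: Y=0.0003106 on G[1,0]
R12: Y=0.3745 on G[2,0]
R13: Y=0.1905 on G[1,2]
R14: Y=0.0001946 on G[1,2]
R15: Y=0.004167 on G[2,1]
R16: Y=0.03802 on G[1,2]
R17: Y=0.002421 on G[0,2]
R18: Y=0.08403 on G[0,2]
R19: Y=0.6250 on G[0,1]
Itest: z[0]−=0.0885, z[1]+=0.0885
solve → V1=0.09098, V2=0.02727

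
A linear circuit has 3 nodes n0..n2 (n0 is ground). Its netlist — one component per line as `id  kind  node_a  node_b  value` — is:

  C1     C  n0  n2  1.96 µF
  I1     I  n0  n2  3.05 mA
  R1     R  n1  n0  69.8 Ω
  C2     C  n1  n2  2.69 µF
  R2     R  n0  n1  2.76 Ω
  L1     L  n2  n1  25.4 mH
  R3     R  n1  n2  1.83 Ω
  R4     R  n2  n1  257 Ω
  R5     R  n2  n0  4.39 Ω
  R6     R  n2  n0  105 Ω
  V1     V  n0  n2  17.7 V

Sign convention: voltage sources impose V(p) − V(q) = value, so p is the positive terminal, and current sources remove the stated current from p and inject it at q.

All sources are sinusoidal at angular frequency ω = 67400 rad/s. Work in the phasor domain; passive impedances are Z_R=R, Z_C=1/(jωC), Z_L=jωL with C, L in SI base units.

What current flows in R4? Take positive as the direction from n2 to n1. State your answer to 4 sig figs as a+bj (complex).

-0.02696+0.005256j A

Apply KCL at each of the 2 non-ground nodes and solve the resulting linear system.
Node n1: branches {R1, C2, R2, L1, R3, R4} → V_1 = -10.77-1.351j
Node n2: branches {C1, I1, C2, L1, R3, R4, R5, R6, V1} → V_2 = -17.70+0.000j
Source currents: i(V1)=-8.261-2.847j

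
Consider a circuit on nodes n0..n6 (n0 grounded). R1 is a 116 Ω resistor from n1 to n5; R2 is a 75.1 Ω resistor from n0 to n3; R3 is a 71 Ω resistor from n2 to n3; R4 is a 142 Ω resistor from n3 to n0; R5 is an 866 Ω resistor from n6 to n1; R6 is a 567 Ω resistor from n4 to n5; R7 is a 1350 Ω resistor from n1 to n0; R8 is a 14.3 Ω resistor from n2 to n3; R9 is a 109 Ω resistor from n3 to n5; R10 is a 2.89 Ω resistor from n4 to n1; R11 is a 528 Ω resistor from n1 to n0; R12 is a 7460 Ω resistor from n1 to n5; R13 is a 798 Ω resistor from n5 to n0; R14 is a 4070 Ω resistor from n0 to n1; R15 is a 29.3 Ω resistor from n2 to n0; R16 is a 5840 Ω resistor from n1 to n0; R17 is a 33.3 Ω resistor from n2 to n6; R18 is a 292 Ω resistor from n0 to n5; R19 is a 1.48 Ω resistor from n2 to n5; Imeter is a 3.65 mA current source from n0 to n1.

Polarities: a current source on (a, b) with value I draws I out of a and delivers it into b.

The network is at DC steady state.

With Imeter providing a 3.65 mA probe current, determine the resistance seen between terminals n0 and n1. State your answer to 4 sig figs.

R_eq = 79.50 Ω

MNA unknowns: 6 node voltages V₁..V_6
R1: Y=0.008621 on G[1,5]
R2: Y=0.01332 on G[0,3]
R3: Y=0.01408 on G[2,3]
R4: Y=0.007042 on G[3,0]
R5: Y=0.001155 on G[6,1]
R6: Y=0.001764 on G[4,5]
R7: Y=0.0007407 on G[1,0]
R8: Y=0.06993 on G[2,3]
R9: Y=0.009174 on G[3,5]
R10: Y=0.3460 on G[4,1]
R11: Y=0.001894 on G[1,0]
R12: Y=0.0001340 on G[1,5]
R13: Y=0.001253 on G[5,0]
R14: Y=0.0002457 on G[0,1]
R15: Y=0.03413 on G[2,0]
R16: Y=0.0001712 on G[1,0]
R17: Y=0.03003 on G[2,6]
R18: Y=0.003425 on G[0,5]
R19: Y=0.6757 on G[2,5]
Imeter: z[0]−=0.00365, z[1]+=0.00365
solve → V1=0.2902, V2=0.04944, V3=0.04083, V4=0.2890, V5=0.05261, V6=0.05835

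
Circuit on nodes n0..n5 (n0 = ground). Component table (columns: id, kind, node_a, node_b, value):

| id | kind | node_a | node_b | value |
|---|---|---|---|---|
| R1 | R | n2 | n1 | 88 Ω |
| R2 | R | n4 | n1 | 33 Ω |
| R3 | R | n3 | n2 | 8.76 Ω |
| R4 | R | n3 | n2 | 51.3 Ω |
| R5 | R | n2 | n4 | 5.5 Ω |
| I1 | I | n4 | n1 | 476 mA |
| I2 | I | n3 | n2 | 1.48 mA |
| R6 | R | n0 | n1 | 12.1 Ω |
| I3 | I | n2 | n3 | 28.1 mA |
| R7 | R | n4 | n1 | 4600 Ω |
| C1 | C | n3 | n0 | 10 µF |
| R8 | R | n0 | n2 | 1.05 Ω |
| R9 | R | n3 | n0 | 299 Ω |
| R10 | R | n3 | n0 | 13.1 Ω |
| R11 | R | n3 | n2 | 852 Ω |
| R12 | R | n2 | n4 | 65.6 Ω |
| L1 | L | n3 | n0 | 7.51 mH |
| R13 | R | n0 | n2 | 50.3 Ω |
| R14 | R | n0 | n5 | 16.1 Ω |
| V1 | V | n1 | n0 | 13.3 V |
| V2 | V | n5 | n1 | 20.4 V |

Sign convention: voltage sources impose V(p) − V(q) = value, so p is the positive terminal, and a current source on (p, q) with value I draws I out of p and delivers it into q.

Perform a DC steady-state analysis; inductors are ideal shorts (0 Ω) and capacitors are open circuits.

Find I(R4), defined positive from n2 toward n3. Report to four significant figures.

0.001087 A

Apply KCL at each of the 5 non-ground nodes and solve the resulting linear system.
Node n1: branches {R1, R2, I1, R6, R7, V1, V2} → V_1 = 13.30
Node n2: branches {R1, R3, R4, R5, I2, I3, R8, R11, R12, R13} → V_2 = 0.05576
Node n3: branches {R3, R4, I2, I3, C1, R9, R10, R11, L1} → V_3 = 0.000
Node n4: branches {R2, R5, I1, R7, R12} → V_4 = -0.2596
Node n5: branches {R14, V2} → V_5 = 33.70
Source currents: i(L1)=0.03414, i(V1)=-3.281, i(V2)=-2.093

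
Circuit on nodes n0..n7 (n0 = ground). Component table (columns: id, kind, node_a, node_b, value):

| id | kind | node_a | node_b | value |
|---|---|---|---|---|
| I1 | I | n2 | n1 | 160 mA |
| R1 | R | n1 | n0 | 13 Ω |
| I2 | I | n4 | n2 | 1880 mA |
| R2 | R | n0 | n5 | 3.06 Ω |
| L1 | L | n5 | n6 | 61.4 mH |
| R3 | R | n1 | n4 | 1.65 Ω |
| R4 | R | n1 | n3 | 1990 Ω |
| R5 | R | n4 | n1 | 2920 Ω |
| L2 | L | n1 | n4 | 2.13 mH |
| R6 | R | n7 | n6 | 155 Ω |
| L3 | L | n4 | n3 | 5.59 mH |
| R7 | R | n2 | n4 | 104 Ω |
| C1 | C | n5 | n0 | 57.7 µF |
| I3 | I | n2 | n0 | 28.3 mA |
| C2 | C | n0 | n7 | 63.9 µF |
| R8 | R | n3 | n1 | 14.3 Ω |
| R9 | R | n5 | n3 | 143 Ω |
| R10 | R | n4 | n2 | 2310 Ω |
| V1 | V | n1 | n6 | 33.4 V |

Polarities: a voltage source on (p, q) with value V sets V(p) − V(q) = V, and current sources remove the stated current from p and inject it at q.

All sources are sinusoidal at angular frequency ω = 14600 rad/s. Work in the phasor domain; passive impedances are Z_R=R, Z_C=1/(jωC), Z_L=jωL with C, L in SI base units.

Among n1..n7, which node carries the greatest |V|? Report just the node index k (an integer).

Element admittances at ω=14600 rad/s:
  I1: injects 0.16 A into n1 (from n2)
  Y(R1) = 0.07692+0.000j S between n1,n0
  I2: injects 1.88 A into n2 (from n4)
  Y(R2) = 0.3268+0.000j S between n0,n5
  Y(L1) = 0.000-0.001116j S between n5,n6
  Y(R3) = 0.6061+0.000j S between n1,n4
  Y(R4) = 0.0005025+0.000j S between n1,n3
  Y(R5) = 0.0003425+0.000j S between n4,n1
  Y(L2) = 0.000-0.03216j S between n1,n4
  Y(R6) = 0.006452+0.000j S between n7,n6
  Y(L3) = 0.000-0.01225j S between n4,n3
  Y(R7) = 0.009615+0.000j S between n2,n4
  Y(C1) = 0.000+0.8424j S between n5,n0
  I3: injects 0.0283 A into n0 (from n2)
  Y(C2) = 0.000+0.9329j S between n0,n7
  Y(R8) = 0.06993+0.000j S between n3,n1
  Y(R9) = 0.006993+0.000j S between n5,n3
  Y(R10) = 0.0004329+0.000j S between n4,n2
  V1: constraint V(n1)−V(n6) = 33.4
Assemble and solve the 8×8 MNA system:
  V(n1)=2.094-0.3755j  V(n2)=170.1-0.3940j  V(n3)=1.897-0.3239j  V(n4)=1.786-0.3940j  V(n5)=0.03877+0.0001116j  V(n6)=-31.31-0.3755j  V(n7)=-0.004093+0.2165j
  i(V1)=-0.2024+0.03115j

2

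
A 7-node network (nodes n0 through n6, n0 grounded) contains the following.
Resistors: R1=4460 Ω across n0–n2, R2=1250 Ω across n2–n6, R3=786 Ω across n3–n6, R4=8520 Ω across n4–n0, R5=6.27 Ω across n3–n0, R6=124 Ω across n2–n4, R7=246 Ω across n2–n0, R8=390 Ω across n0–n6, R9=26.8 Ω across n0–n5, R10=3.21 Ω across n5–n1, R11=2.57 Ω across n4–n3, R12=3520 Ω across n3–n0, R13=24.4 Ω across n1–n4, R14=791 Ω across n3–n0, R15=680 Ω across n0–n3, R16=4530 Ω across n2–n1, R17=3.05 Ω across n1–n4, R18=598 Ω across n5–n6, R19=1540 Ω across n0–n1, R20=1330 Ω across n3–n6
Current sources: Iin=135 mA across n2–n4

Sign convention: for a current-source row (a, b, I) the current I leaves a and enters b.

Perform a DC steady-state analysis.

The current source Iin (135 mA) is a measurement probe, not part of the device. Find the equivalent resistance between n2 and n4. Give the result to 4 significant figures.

R_eq = 76.12 Ω

Element admittances at DC:
  Y(R1) = 0.0002242 S between n0,n2
  Y(R2) = 0.0008000 S between n2,n6
  Y(R3) = 0.001272 S between n3,n6
  Y(R4) = 0.0001174 S between n4,n0
  Y(R5) = 0.1595 S between n3,n0
  Y(R6) = 0.008065 S between n2,n4
  Y(R7) = 0.004065 S between n2,n0
  Y(R8) = 0.002564 S between n0,n6
  Y(R9) = 0.03731 S between n0,n5
  Y(R10) = 0.3115 S between n5,n1
  Y(R11) = 0.3891 S between n4,n3
  Y(R12) = 0.0002841 S between n3,n0
  Y(R13) = 0.04098 S between n1,n4
  Y(R14) = 0.001264 S between n3,n0
  Y(R15) = 0.001471 S between n0,n3
  Y(R16) = 0.0002208 S between n2,n1
  Y(R17) = 0.3279 S between n1,n4
  Y(R18) = 0.001672 S between n5,n6
  Y(R19) = 0.0006494 S between n0,n1
  Y(R20) = 0.0007519 S between n3,n6
  Iin: injects 0.135 A into n4 (from n2)
Assemble and solve the 6×6 MNA system:
  V(n1)=0.2822  V(n2)=-9.957  V(n3)=0.2208  V(n4)=0.3194  V(n5)=0.2461  V(n6)=-1.007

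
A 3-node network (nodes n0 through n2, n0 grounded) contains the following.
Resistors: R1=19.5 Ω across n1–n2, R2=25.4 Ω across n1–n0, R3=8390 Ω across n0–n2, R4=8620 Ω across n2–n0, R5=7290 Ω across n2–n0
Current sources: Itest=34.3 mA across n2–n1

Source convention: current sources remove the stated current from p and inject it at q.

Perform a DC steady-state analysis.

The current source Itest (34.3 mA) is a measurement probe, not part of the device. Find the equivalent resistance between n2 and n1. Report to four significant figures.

R_eq = 19.36 Ω

MNA unknowns: 2 node voltages V₁..V_2
R1: Y=0.05128 on G[1,2]
R2: Y=0.03937 on G[1,0]
R3: Y=0.0001192 on G[0,2]
R4: Y=0.0001160 on G[2,0]
R5: Y=0.0001372 on G[2,0]
Itest: z[2]−=0.0343, z[1]+=0.0343
solve → V1=0.006222, V2=-0.6579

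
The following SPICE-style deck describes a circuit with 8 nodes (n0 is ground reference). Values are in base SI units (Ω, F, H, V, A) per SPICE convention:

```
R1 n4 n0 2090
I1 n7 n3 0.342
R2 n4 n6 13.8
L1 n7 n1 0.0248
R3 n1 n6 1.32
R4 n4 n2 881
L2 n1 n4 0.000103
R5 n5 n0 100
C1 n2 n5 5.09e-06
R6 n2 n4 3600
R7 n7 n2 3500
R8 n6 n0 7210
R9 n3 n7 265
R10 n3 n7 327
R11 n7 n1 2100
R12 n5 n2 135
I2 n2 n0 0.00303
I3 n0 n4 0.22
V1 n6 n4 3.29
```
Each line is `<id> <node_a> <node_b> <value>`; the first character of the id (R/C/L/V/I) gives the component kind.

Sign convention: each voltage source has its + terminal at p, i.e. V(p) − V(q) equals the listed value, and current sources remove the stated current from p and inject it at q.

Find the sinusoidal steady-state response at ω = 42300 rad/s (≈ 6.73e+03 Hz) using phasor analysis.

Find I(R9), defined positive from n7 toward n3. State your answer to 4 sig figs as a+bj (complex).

Apply KCL at each of the 7 non-ground nodes and solve the resulting linear system.
Node n1: branches {L1, R3, L2, R11} → V_1 = 110.1+2.420j
Node n2: branches {R4, C1, R6, R7, R12, I2} → V_2 = 15.06-0.7911j
Node n3: branches {I1, R9, R10} → V_3 = 146.9-15.43j
Node n4: branches {R1, R2, R4, L2, R6, I3, V1} → V_4 = 107.1+1.510j
Node n5: branches {R5, C1, R12} → V_5 = 15.04-0.09321j
Node n6: branches {R2, R3, R8, V1} → V_6 = 110.4+1.510j
Node n7: branches {I1, L1, R7, R9, R10, R11} → V_7 = 96.80-15.43j
Source currents: i(V1)=-0.4858+0.6888j

-0.1889+0.000j A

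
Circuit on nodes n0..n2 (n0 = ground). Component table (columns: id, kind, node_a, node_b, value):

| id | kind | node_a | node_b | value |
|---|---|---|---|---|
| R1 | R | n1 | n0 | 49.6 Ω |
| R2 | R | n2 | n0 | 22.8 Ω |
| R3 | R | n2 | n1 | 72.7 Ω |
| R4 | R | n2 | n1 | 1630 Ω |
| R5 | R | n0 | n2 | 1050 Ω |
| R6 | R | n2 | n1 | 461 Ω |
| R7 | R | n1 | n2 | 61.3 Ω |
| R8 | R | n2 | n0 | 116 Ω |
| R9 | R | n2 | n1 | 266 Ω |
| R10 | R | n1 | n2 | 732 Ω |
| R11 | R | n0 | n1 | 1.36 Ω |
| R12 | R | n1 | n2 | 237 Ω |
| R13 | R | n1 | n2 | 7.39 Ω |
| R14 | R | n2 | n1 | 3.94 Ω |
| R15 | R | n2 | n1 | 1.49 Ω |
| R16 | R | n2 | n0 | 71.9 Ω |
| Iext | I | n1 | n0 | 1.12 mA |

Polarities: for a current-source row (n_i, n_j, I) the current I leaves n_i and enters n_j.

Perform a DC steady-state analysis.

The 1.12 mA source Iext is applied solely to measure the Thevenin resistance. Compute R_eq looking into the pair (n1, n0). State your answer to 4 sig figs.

Apply KCL at each of the 2 non-ground nodes and solve the resulting linear system.
Node n1: branches {R1, R3, R4, R6, R7, R9, R10, R11, R12, R13, R14, R15, Iext} → V_1 = -0.001368
Node n2: branches {R2, R3, R4, R5, R6, R7, R8, R9, R10, R12, R13, R14, R15, R16} → V_2 = -0.001289

R_eq = 1.221 Ω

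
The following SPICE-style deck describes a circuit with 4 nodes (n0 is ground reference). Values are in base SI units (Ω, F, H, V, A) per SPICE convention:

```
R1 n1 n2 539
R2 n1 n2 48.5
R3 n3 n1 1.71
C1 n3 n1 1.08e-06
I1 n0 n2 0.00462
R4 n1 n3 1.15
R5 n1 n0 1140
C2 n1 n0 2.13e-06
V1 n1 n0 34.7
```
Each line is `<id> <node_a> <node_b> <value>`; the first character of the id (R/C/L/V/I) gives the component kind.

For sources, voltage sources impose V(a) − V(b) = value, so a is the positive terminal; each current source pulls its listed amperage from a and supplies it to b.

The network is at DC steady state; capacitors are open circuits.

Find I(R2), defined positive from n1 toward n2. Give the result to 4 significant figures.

-0.004239 A

Element admittances at DC:
  Y(R1) = 0.001855 S between n1,n2
  Y(R2) = 0.02062 S between n1,n2
  Y(R3) = 0.5848 S between n3,n1
  Y(C1) = 0.000 S between n3,n1
  I1: injects 0.00462 A into n2 (from n0)
  Y(R4) = 0.8696 S between n1,n3
  Y(R5) = 0.0008772 S between n1,n0
  Y(C2) = 0.000 S between n1,n0
  V1: constraint V(n1)−V(n0) = 34.7
Assemble and solve the 4×4 MNA system:
  V(n1)=34.70  V(n2)=34.91  V(n3)=34.70
  i(V1)=-0.02582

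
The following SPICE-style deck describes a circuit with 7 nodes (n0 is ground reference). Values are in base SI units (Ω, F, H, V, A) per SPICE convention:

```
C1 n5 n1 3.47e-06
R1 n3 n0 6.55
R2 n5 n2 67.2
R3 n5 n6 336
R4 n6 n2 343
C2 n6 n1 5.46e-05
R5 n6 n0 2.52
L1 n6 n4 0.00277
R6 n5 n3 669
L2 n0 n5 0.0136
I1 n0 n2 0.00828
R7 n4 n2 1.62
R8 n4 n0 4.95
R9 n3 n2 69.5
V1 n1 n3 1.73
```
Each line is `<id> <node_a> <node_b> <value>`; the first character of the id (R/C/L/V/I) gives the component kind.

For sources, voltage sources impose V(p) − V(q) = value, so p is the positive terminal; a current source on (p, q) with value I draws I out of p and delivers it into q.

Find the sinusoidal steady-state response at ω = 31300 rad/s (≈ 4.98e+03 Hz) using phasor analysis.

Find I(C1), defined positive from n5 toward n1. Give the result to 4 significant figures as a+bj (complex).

MNA unknowns: 6 node voltages V₁..V_6 plus 1 source current (V1)
C1: Y=0.000+0.1086j on G[5,1]
R1: Y=0.1527+0.000j on G[3,0]
R2: Y=0.01488+0.000j on G[5,2]
R3: Y=0.002976+0.000j on G[5,6]
R4: Y=0.002915+0.000j on G[6,2]
C2: Y=0.000+1.709j on G[6,1]
R5: Y=0.3968+0.000j on G[6,0]
L1: Y=0.000-0.01153j on G[6,4]
R6: Y=0.001495+0.000j on G[5,3]
L2: Y=0.000-0.002349j on G[0,5]
I1: z[0]−=0.00828, z[2]+=0.00828
R7: Y=0.6173+0.000j on G[4,2]
R8: Y=0.2020+0.000j on G[4,0]
R9: Y=0.01439+0.000j on G[3,2]
V1: row V1−V3=1.73, i_V1 at 1,3
solve → V1=0.5002-0.07164j, V2=0.0007348-0.02629j, V3=-1.230-0.07164j, V4=0.001551-0.02673j, V5=0.5038+0.02191j, V6=0.4931+0.04415j
aux → i_V1=-0.2081-0.01173j

-0.01016+0.0003927j A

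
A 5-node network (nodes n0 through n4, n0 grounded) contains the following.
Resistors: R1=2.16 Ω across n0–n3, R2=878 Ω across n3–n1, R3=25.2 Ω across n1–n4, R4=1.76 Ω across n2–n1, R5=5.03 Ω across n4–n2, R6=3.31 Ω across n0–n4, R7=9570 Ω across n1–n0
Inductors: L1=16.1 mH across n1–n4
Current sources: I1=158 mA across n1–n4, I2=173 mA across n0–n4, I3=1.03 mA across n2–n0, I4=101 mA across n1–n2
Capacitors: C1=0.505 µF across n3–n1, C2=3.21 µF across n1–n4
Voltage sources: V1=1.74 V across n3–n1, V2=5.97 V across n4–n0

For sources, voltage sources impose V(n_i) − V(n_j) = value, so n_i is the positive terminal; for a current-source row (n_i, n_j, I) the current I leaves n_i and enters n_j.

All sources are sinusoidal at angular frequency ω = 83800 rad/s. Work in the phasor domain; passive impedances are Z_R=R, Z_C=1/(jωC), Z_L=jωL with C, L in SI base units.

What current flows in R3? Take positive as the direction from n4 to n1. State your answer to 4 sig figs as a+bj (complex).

Element admittances at ω=83800 rad/s:
  Y(R1) = 0.4630+0.000j S between n0,n3
  Y(R2) = 0.001139+0.000j S between n3,n1
  Y(L1) = 0.000-0.0007412j S between n1,n4
  Y(R3) = 0.03968+0.000j S between n1,n4
  I1: injects 0.158 A into n4 (from n1)
  Y(C1) = 0.000+0.04232j S between n3,n1
  I2: injects 0.173 A into n4 (from n0)
  Y(R4) = 0.5682+0.000j S between n2,n1
  Y(R5) = 0.1988+0.000j S between n4,n2
  Y(R6) = 0.3021+0.000j S between n0,n4
  Y(C2) = 0.000+0.2690j S between n1,n4
  Y(R7) = 0.0001045+0.000j S between n1,n0
  I3: injects 0.00103 A into n0 (from n2)
  I4: injects 0.101 A into n2 (from n1)
  V1: constraint V(n3)−V(n1) = 1.74
  V2: constraint V(n4)−V(n0) = 5.97
Assemble and solve the 6×6 MNA system:
  V(n1)=1.034+2.037j  V(n2)=2.444+1.509j  V(n3)=2.774+2.037j  V(n4)=5.970+0.000j
  i(V1)=-1.286-1.017j  i(V2)=-2.916-0.9433j

0.1959-0.08084j A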